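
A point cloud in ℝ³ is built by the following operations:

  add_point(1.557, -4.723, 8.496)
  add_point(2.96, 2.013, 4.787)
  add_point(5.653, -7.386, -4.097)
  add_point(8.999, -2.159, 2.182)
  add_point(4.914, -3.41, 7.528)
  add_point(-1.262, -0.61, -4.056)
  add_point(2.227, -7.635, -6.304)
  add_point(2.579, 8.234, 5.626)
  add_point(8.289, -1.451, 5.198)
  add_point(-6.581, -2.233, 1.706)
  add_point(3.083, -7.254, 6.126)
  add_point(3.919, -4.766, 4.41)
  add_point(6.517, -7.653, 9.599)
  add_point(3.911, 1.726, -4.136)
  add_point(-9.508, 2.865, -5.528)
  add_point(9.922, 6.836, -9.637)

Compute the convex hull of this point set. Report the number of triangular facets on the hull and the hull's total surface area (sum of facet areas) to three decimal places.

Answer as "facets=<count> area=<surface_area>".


facets=18 area=935.224

Points on the hull: [0, 2, 3, 6, 7, 8, 9, 10, 12, 14, 15] (11 of 16).

Area of each hull facet:
  f1: (p7, p15, p14) → 140.1226
  f2: (p6, p15, p14) → 128.4941
  f3: (p9, p7, p14) → 67.3452
  f4: (p9, p6, p14) → 60.8886
  f5: (p8, p7, p15) → 90.4410
  f6: (p8, p7, p12) → 36.7703
  f7: (p2, p6, p15) → 32.2180
  f8: (p2, p6, p12) → 22.6035
  f9: (p0, p7, p12) → 34.6218
  f10: (p0, p9, p7) → 69.1252
  f11: (p10, p6, p12) → 20.1197
  f12: (p10, p9, p6) → 66.5335
  f13: (p10, p0, p12) → 9.2291
  f14: (p10, p0, p9) → 20.5803
  f15: (p3, p8, p12) → 11.3259
  f16: (p3, p2, p12) → 41.9207
  f17: (p3, p8, p15) → 18.3100
  f18: (p3, p2, p15) → 64.5745
Σ area = 935.224

Euler: V−E+F = 11−27+18 = 2.


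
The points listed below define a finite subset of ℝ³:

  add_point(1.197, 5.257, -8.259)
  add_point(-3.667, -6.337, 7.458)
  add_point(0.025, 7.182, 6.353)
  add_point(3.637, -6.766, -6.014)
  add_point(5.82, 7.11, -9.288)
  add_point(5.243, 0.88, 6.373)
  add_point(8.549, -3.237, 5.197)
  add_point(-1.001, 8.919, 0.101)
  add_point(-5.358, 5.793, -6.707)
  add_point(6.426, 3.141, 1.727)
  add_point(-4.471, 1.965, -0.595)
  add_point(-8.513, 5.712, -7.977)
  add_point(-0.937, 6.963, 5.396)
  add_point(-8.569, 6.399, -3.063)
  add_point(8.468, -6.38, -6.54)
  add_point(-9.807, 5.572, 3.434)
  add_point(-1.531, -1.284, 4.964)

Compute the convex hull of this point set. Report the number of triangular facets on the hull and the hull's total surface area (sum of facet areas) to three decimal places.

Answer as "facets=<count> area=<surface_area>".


facets=20 area=977.448

Points on the hull: [1, 2, 3, 4, 5, 6, 7, 9, 11, 13, 14, 15] (12 of 17).

Facet areas (half cross-product norm):
  f1: (p2, p1, p15) → 67.6235
  f2: (p11, p1, p15) → 77.8535
  f3: (p11, p1, p3) → 130.0174
  f4: (p14, p4, p6) → 85.0286
  f5: (p14, p1, p6) → 77.3895
  f6: (p14, p1, p3) → 30.8378
  f7: (p14, p11, p4) → 101.0678
  f8: (p14, p11, p3) → 33.5669
  f9: (p9, p4, p6) → 30.2649
  f10: (p9, p2, p4) → 49.6345
  f11: (p13, p11, p15) → 5.1535
  f12: (p5, p9, p6) → 14.3368
  f13: (p5, p9, p2) → 21.2965
  f14: (p5, p1, p6) → 31.1473
  f15: (p5, p2, p1) → 47.1144
  f16: (p7, p11, p4) → 65.7283
  f17: (p7, p13, p11) → 19.5512
  f18: (p7, p2, p4) → 29.9817
  f19: (p7, p2, p15) → 31.6197
  f20: (p7, p13, p15) → 28.2338
Σ area = 977.448

Euler characteristic 12−30+20 = 2 ✓


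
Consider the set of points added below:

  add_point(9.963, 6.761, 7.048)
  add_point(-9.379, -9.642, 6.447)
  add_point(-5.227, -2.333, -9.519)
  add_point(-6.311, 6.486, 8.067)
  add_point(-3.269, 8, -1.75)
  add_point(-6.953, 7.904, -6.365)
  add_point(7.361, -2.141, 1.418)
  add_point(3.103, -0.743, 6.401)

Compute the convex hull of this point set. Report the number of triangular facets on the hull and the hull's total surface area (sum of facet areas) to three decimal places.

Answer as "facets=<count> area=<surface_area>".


facets=12 area=898.100

8 of the 8 inputs are extreme points: [0, 1, 2, 3, 4, 5, 6, 7].

Triangle areas on the boundary:
  f1: (p3, p0, p1) → 131.9104
  f2: (p6, p2, p1) → 137.7651
  f3: (p6, p2, p0) → 76.6715
  f4: (p5, p3, p1) → 119.7260
  f5: (p5, p2, p1) → 97.5042
  f6: (p5, p2, p0) → 117.2793
  f7: (p7, p0, p1) → 17.1142
  f8: (p7, p6, p1) → 47.1143
  f9: (p7, p6, p0) → 33.2474
  f10: (p4, p3, p0) → 79.2321
  f11: (p4, p5, p0) → 14.9846
  f12: (p4, p5, p3) → 25.5505
Σ area = 898.100

Euler: V−E+F = 8−18+12 = 2.


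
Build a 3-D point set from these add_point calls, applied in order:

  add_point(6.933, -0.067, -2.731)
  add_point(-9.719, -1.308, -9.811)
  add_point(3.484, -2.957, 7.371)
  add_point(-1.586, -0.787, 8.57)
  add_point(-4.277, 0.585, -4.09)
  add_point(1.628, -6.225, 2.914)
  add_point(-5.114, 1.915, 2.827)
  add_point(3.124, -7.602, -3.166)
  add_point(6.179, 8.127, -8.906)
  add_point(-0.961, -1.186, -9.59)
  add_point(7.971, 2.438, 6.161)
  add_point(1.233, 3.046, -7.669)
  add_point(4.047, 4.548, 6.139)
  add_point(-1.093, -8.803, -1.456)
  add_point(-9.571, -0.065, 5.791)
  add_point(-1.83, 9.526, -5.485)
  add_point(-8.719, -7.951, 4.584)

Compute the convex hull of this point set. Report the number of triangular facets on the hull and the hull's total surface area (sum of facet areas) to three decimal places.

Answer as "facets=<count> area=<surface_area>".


facets=24 area=1019.874

Extreme-point indices: [0, 1, 2, 3, 5, 7, 8, 9, 10, 12, 13, 14, 15, 16] — 14 of 17 on the boundary.

Per-facet area ½‖(b−a)×(c−a)‖:
  f1: (p16, p13, p1) → 68.2619
  f2: (p2, p3, p10) → 19.0978
  f3: (p2, p16, p3) → 29.6246
  f4: (p9, p8, p1) → 40.4184
  f5: (p7, p2, p10) → 40.4232
  f6: (p7, p9, p8) → 57.0315
  f7: (p7, p13, p1) → 32.6621
  f8: (p7, p9, p1) → 39.6331
  f9: (p15, p8, p1) → 59.8470
  f10: (p0, p8, p10) → 44.4697
  f11: (p0, p7, p10) → 36.9596
  f12: (p0, p7, p8) → 33.1973
  f13: (p5, p7, p13) → 13.0749
  f14: (p5, p7, p2) → 11.8983
  f15: (p5, p16, p13) → 27.8366
  f16: (p5, p2, p16) → 29.7160
  f17: (p14, p16, p3) → 33.7322
  f18: (p14, p16, p1) → 61.1508
  f19: (p14, p15, p1) → 102.2775
  f20: (p12, p8, p10) → 34.7758
  f21: (p12, p15, p8) → 61.0830
  f22: (p12, p3, p10) → 17.2892
  f23: (p12, p14, p3) → 29.9093
  f24: (p12, p14, p15) → 95.5045
Σ area = 1019.874

Check V−E+F: 14 − 36 + 24 = 2.


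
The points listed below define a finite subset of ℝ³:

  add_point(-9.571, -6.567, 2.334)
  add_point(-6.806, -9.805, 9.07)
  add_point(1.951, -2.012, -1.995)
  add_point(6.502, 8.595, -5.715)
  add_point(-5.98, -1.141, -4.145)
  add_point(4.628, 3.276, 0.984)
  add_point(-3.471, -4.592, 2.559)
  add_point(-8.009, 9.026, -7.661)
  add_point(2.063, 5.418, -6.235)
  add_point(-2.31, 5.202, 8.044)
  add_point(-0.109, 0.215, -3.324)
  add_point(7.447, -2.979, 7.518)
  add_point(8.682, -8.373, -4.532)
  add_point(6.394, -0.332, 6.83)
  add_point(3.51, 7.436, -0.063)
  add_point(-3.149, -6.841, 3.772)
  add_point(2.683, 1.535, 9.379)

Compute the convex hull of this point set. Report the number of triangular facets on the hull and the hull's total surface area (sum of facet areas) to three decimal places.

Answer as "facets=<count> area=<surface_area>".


facets=20 area=1098.976

Hull vertices (12/17): indices [0, 1, 3, 4, 7, 8, 9, 11, 12, 13, 14, 16].

Area of each hull facet:
  f1: (p4, p12, p0) → 74.6566
  f2: (p4, p7, p0) → 35.7489
  f3: (p4, p7, p12) → 73.5922
  f4: (p1, p12, p0) → 77.8734
  f5: (p8, p7, p12) → 58.0351
  f6: (p8, p3, p12) → 41.6527
  f7: (p8, p3, p7) → 24.2263
  f8: (p14, p3, p7) → 44.8429
  f9: (p14, p3, p16) → 18.2812
  f10: (p11, p1, p12) → 105.2778
  f11: (p11, p1, p16) → 50.3382
  f12: (p11, p3, p12) → 106.4300
  f13: (p9, p1, p16) → 46.7589
  f14: (p9, p14, p7) → 71.0209
  f15: (p9, p14, p16) → 32.0126
  f16: (p9, p7, p0) → 120.7752
  f17: (p9, p1, p0) → 58.7302
  f18: (p13, p3, p16) → 36.6909
  f19: (p13, p11, p16) → 6.1982
  f20: (p13, p11, p3) → 15.8335
Σ area = 1098.976

Euler characteristic 12−30+20 = 2 ✓


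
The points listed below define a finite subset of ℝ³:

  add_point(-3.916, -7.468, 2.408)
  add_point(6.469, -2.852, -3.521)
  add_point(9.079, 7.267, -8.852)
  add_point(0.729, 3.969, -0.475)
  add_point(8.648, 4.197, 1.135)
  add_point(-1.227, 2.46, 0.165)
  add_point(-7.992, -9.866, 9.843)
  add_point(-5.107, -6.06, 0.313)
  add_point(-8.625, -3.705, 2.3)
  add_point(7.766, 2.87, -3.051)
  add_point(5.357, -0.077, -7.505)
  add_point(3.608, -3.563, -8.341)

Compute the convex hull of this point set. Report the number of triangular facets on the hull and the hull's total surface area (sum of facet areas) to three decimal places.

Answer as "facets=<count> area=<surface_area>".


facets=16 area=603.098

Points on the hull: [0, 1, 2, 3, 4, 5, 6, 7, 8, 11] (10 of 12).

Triangle areas on the boundary:
  f1: (p11, p2, p8) → 91.2566
  f2: (p11, p0, p6) → 6.3683
  f3: (p7, p11, p8) → 20.4544
  f4: (p7, p11, p0) → 16.5582
  f5: (p7, p6, p8) → 22.8048
  f6: (p7, p0, p6) → 10.0757
  f7: (p3, p4, p6) → 73.0511
  f8: (p3, p4, p2) → 41.8432
  f9: (p1, p11, p6) → 58.3561
  f10: (p1, p4, p6) → 90.6983
  f11: (p1, p11, p2) → 32.6792
  f12: (p1, p4, p2) → 44.0200
  f13: (p5, p6, p8) → 41.3135
  f14: (p5, p3, p6) → 10.6245
  f15: (p5, p2, p8) → 34.7691
  f16: (p5, p3, p2) → 8.2251
Σ area = 603.098

Check V−E+F: 10 − 24 + 16 = 2.


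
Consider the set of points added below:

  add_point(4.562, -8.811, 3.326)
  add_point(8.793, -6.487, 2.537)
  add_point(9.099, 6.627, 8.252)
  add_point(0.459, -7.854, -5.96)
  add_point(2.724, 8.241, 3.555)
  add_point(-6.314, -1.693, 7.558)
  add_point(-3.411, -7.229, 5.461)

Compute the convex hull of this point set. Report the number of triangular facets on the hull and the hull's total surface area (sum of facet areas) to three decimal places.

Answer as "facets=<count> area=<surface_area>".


facets=10 area=581.732

Points on the hull: [0, 1, 2, 3, 4, 5, 6] (7 of 7).

Per-facet area ½‖(b−a)×(c−a)‖:
  f1: (p4, p2, p5) → 55.4684
  f2: (p4, p3, p5) → 111.1563
  f3: (p4, p3, p2) → 74.2737
  f4: (p6, p2, p5) → 57.7706
  f5: (p6, p0, p2) → 70.7098
  f6: (p6, p3, p5) → 34.8035
  f7: (p6, p3, p0) → 42.2395
  f8: (p1, p0, p2) → 32.2294
  f9: (p1, p3, p2) → 78.4500
  f10: (p1, p3, p0) → 24.6309
Σ area = 581.732

Check V−E+F: 7 − 15 + 10 = 2.


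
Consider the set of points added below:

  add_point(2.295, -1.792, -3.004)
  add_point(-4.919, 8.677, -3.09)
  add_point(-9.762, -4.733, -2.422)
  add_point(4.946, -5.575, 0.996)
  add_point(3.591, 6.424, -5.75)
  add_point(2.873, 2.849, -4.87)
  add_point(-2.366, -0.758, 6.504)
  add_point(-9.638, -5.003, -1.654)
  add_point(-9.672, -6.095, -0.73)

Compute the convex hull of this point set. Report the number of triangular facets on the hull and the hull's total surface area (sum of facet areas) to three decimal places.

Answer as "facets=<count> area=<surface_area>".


facets=14 area=468.998

Hull vertices (9/9): indices [0, 1, 2, 3, 4, 5, 6, 7, 8].

Triangle areas on the boundary:
  f1: (p4, p1, p2) → 65.3193
  f2: (p4, p6, p3) → 69.8916
  f3: (p4, p6, p1) → 62.3682
  f4: (p8, p3, p2) → 15.9122
  f5: (p8, p6, p3) → 59.6076
  f6: (p8, p6, p1) → 77.0562
  f7: (p0, p3, p2) → 36.8138
  f8: (p7, p1, p2) → 5.6050
  f9: (p7, p8, p2) → 0.3114
  f10: (p7, p8, p1) → 6.3867
  f11: (p5, p4, p3) → 10.0175
  f12: (p5, p0, p3) → 9.9374
  f13: (p5, p4, p2) → 20.4336
  f14: (p5, p0, p2) → 29.3373
Σ area = 468.998

Euler characteristic 9−21+14 = 2 ✓


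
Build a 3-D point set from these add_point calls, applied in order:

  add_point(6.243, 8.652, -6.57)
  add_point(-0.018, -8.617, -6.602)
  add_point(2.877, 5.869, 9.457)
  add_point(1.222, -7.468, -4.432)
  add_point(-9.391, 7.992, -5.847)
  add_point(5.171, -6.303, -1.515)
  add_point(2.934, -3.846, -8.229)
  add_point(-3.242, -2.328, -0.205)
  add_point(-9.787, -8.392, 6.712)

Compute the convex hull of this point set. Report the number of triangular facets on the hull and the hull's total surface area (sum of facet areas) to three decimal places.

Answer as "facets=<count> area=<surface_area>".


7 of the 9 inputs are extreme points: [0, 1, 2, 4, 5, 6, 8].

Facet areas (half cross-product norm):
  f1: (p4, p1, p8) → 148.5406
  f2: (p4, p2, p8) → 170.7287
  f3: (p4, p2, p0) → 125.8449
  f4: (p5, p1, p8) → 62.3580
  f5: (p5, p2, p8) → 133.3765
  f6: (p5, p2, p0) → 115.2660
  f7: (p6, p5, p0) → 48.4424
  f8: (p6, p5, p1) → 20.3570
  f9: (p6, p4, p0) → 97.7691
  f10: (p6, p4, p1) → 49.7398
Σ area = 972.423

Euler characteristic 7−15+10 = 2 ✓

facets=10 area=972.423


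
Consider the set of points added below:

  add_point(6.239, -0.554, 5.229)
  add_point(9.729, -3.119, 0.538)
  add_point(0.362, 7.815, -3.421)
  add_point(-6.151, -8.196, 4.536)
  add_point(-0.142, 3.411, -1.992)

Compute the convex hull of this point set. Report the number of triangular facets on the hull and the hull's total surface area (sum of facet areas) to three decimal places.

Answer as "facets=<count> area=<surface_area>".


facets=6 area=309.209

Points on the hull: [0, 1, 2, 3, 4] (5 of 5).

Area of each hull facet:
  f1: (p0, p1, p3) → 45.3940
  f2: (p0, p2, p3) → 97.3177
  f3: (p0, p2, p1) → 42.7531
  f4: (p4, p1, p3) → 86.8569
  f5: (p4, p2, p3) → 12.2568
  f6: (p4, p2, p1) → 24.6304
Σ area = 309.209

Euler: V−E+F = 5−9+6 = 2.


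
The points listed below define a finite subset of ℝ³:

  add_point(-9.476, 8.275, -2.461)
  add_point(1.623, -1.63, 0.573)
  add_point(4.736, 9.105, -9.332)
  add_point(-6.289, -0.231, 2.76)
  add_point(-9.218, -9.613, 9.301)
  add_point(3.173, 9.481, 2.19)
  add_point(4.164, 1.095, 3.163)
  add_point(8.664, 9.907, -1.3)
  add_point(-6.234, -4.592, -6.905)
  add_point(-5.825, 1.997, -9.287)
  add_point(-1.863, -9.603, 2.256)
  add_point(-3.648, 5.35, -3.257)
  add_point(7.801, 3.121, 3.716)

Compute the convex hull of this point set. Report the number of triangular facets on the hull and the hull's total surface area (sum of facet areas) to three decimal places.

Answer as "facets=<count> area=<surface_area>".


Extreme-point indices: [0, 2, 4, 5, 7, 8, 9, 10, 12] — 9 of 13 on the boundary.

Facet areas (half cross-product norm):
  f1: (p2, p7, p0) → 70.9490
  f2: (p8, p4, p0) → 120.2261
  f3: (p5, p7, p0) → 34.9845
  f4: (p5, p4, p0) → 143.7005
  f5: (p9, p2, p0) → 63.3749
  f6: (p9, p8, p0) → 32.9219
  f7: (p9, p8, p2) → 36.5881
  f8: (p10, p8, p4) → 55.3157
  f9: (p10, p8, p2) → 97.9453
  f10: (p12, p5, p7) → 24.6333
  f11: (p12, p5, p4) → 87.8793
  f12: (p12, p10, p4) → 75.8138
  f13: (p12, p2, p7) → 34.6735
  f14: (p12, p10, p2) → 116.9490
Σ area = 995.955

Euler characteristic 9−21+14 = 2 ✓

facets=14 area=995.955


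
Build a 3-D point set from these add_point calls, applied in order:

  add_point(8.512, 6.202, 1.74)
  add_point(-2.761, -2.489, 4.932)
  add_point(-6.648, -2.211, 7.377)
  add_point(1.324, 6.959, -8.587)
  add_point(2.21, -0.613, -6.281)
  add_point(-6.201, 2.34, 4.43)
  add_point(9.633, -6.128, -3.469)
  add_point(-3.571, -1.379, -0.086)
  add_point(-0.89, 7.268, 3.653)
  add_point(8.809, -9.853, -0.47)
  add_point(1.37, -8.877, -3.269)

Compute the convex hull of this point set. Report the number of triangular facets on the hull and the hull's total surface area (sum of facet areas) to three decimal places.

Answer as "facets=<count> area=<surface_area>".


facets=16 area=711.465

Extreme-point indices: [0, 2, 3, 4, 5, 6, 7, 8, 9, 10] — 10 of 11 on the boundary.

Triangle areas on the boundary:
  f1: (p0, p8, p2) → 50.3459
  f2: (p0, p3, p6) → 82.6759
  f3: (p0, p8, p3) → 55.7721
  f4: (p5, p8, p2) → 14.4698
  f5: (p5, p8, p3) → 44.2439
  f6: (p9, p10, p2) → 56.8292
  f7: (p9, p10, p6) → 19.2046
  f8: (p9, p0, p2) → 135.4418
  f9: (p9, p0, p6) → 29.0913
  f10: (p4, p3, p6) → 27.0243
  f11: (p4, p10, p6) → 35.3832
  f12: (p4, p10, p3) → 7.4579
  f13: (p7, p10, p3) → 61.0681
  f14: (p7, p5, p3) → 40.0282
  f15: (p7, p10, p2) → 35.0246
  f16: (p7, p5, p2) → 17.4047
Σ area = 711.465

Euler characteristic 10−24+16 = 2 ✓


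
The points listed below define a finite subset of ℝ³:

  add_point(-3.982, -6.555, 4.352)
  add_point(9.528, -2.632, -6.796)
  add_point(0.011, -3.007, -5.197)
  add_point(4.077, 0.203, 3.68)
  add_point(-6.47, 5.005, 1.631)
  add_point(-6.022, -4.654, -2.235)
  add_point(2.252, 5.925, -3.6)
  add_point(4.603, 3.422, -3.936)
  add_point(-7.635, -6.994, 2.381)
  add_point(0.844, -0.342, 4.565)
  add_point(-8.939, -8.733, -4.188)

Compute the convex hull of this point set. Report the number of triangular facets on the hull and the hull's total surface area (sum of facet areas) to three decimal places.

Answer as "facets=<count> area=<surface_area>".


facets=16 area=570.524

Hull vertices (10/11): indices [0, 1, 2, 3, 4, 6, 7, 8, 9, 10].

Area of each hull facet:
  f1: (p4, p6, p10) → 77.1921
  f2: (p2, p1, p10) → 26.0496
  f3: (p2, p6, p10) → 35.7330
  f4: (p2, p6, p1) → 43.7551
  f5: (p0, p1, p10) → 90.2151
  f6: (p0, p4, p9) → 37.4499
  f7: (p7, p6, p1) → 3.7278
  f8: (p3, p0, p1) → 61.9890
  f9: (p3, p0, p9) → 9.4980
  f10: (p3, p7, p1) → 34.3452
  f11: (p3, p7, p6) → 14.1336
  f12: (p3, p4, p6) → 46.1958
  f13: (p3, p4, p9) → 13.3887
  f14: (p8, p4, p10) → 40.8661
  f15: (p8, p0, p10) → 11.0995
  f16: (p8, p0, p4) → 24.8851
Σ area = 570.524

Check V−E+F: 10 − 24 + 16 = 2.


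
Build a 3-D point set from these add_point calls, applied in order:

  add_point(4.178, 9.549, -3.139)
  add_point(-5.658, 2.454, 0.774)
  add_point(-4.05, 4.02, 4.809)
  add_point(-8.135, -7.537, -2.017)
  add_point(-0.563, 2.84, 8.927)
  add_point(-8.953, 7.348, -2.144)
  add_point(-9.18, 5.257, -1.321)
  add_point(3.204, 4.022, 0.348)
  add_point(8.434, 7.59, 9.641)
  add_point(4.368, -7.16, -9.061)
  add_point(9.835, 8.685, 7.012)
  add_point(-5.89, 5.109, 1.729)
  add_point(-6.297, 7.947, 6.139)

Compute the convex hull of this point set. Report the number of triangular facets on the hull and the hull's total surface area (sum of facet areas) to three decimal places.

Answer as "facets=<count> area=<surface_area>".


facets=14 area=923.604

Hull vertices (9/13): indices [0, 3, 4, 5, 6, 8, 9, 10, 12].

Per-facet area ½‖(b−a)×(c−a)‖:
  f1: (p0, p9, p10) → 100.8579
  f2: (p4, p3, p9) → 120.6530
  f3: (p5, p0, p9) → 117.4945
  f4: (p5, p3, p6) → 6.5198
  f5: (p5, p3, p9) → 106.9909
  f6: (p12, p3, p6) → 51.0573
  f7: (p12, p4, p3) → 68.1296
  f8: (p12, p5, p6) → 9.5286
  f9: (p12, p0, p10) → 80.0297
  f10: (p12, p5, p0) → 56.5022
  f11: (p8, p9, p10) → 35.8299
  f12: (p8, p4, p9) → 107.6251
  f13: (p8, p12, p10) → 23.3928
  f14: (p8, p12, p4) → 38.9927
Σ area = 923.604

Euler characteristic 9−21+14 = 2 ✓


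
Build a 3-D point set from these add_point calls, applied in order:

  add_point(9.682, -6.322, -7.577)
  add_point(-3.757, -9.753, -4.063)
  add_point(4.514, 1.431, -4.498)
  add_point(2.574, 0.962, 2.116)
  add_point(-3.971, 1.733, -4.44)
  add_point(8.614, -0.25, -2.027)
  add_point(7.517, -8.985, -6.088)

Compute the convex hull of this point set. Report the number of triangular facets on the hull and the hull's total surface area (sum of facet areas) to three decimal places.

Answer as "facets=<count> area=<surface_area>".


facets=10 area=371.446

Extreme-point indices: [0, 1, 2, 3, 4, 5, 6] — 7 of 7 on the boundary.

Area of each hull facet:
  f1: (p1, p0, p4) → 80.0227
  f2: (p3, p1, p4) → 53.0436
  f3: (p2, p0, p4) → 34.6116
  f4: (p2, p3, p4) → 28.1147
  f5: (p6, p1, p0) → 15.6219
  f6: (p6, p3, p1) → 72.3608
  f7: (p5, p2, p0) → 21.0391
  f8: (p5, p2, p3) → 16.9144
  f9: (p5, p6, p0) → 15.2627
  f10: (p5, p6, p3) → 34.4547
Σ area = 371.446

Euler: V−E+F = 7−15+10 = 2.


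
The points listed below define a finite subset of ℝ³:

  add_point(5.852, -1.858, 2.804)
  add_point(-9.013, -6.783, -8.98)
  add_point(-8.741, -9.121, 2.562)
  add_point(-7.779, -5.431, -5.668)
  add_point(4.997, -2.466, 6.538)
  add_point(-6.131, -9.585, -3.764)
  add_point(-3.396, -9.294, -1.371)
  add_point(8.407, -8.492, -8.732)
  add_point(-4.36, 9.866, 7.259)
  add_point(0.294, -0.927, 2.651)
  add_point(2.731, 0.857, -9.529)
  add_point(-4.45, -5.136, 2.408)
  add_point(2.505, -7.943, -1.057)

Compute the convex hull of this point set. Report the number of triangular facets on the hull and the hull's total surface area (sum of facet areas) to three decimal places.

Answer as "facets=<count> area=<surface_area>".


Extreme-point indices: [0, 1, 2, 4, 5, 6, 7, 8, 10, 12] — 10 of 13 on the boundary.

Per-facet area ½‖(b−a)×(c−a)‖:
  f1: (p10, p7, p1) → 76.8348
  f2: (p10, p8, p1) → 142.0282
  f3: (p2, p8, p1) → 117.9261
  f4: (p5, p7, p1) → 50.2995
  f5: (p5, p2, p1) → 19.0767
  f6: (p4, p2, p8) → 120.2654
  f7: (p6, p5, p7) → 24.2815
  f8: (p6, p5, p2) → 11.8229
  f9: (p0, p10, p8) → 105.1037
  f10: (p0, p4, p8) → 30.0104
  f11: (p0, p10, p7) → 66.2341
  f12: (p0, p4, p7) → 16.2989
  f13: (p12, p4, p2) → 57.4148
  f14: (p12, p6, p2) → 13.3693
  f15: (p12, p4, p7) → 40.8011
  f16: (p12, p6, p7) → 24.7599
Σ area = 916.527

Euler characteristic 10−24+16 = 2 ✓

facets=16 area=916.527


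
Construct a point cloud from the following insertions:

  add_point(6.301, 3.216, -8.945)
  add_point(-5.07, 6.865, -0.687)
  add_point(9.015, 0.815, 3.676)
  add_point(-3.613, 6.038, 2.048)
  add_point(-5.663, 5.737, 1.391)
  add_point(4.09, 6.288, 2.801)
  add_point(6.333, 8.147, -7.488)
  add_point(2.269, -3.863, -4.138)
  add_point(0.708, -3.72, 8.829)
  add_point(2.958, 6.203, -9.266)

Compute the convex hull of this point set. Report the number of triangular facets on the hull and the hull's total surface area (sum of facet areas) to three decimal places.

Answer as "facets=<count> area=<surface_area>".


Hull vertices (10/10): indices [0, 1, 2, 3, 4, 5, 6, 7, 8, 9].

Triangle areas on the boundary:
  f1: (p7, p8, p4) → 78.0541
  f2: (p7, p8, p2) → 58.1987
  f3: (p5, p8, p2) → 39.5280
  f4: (p5, p6, p2) → 39.4345
  f5: (p0, p7, p2) → 52.3823
  f6: (p0, p6, p2) → 33.5951
  f7: (p0, p9, p7) → 20.7527
  f8: (p0, p9, p6) → 9.1343
  f9: (p3, p8, p4) → 12.7249
  f10: (p3, p5, p8) → 45.5366
  f11: (p1, p5, p6) → 51.8519
  f12: (p1, p3, p5) → 10.5580
  f13: (p1, p3, p4) → 2.6476
  f14: (p1, p9, p6) → 24.6334
  f15: (p1, p7, p4) → 16.3887
  f16: (p1, p9, p7) → 63.0524
Σ area = 558.473

Check V−E+F: 10 − 24 + 16 = 2.

facets=16 area=558.473


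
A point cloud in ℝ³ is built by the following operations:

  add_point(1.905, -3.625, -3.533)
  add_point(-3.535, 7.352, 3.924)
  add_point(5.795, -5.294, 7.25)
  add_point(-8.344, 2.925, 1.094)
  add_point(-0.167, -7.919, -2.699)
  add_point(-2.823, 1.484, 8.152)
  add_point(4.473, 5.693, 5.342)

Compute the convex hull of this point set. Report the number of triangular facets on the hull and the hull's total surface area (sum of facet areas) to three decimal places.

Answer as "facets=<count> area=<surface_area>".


Hull vertices (7/7): indices [0, 1, 2, 3, 4, 5, 6].

Facet areas (half cross-product norm):
  f1: (p0, p1, p3) → 46.2065
  f2: (p6, p0, p2) → 61.1985
  f3: (p6, p0, p1) → 53.7333
  f4: (p5, p1, p3) → 25.3350
  f5: (p5, p6, p2) → 45.2263
  f6: (p5, p6, p1) → 28.1924
  f7: (p4, p0, p3) → 31.4575
  f8: (p4, p0, p2) → 27.7403
  f9: (p4, p5, p3) → 61.6913
  f10: (p4, p5, p2) → 64.2443
Σ area = 445.025

Check V−E+F: 7 − 15 + 10 = 2.

facets=10 area=445.025


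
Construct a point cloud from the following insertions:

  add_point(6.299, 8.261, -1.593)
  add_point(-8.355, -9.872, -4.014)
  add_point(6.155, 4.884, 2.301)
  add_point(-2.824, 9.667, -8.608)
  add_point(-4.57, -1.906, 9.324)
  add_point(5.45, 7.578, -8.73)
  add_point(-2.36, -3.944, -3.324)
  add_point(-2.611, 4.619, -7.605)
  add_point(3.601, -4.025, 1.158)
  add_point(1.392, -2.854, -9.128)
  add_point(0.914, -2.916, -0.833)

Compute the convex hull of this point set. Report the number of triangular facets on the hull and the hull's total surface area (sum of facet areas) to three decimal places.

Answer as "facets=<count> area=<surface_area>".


facets=12 area=779.428

Points on the hull: [0, 1, 2, 3, 4, 5, 8, 9] (8 of 11).

Per-facet area ½‖(b−a)×(c−a)‖:
  f1: (p4, p3, p1) → 156.1538
  f2: (p4, p3, p0) → 106.9169
  f3: (p9, p3, p1) → 83.4333
  f4: (p5, p3, p0) → 30.7175
  f5: (p5, p9, p3) → 47.4341
  f6: (p8, p4, p1) → 81.0379
  f7: (p8, p9, p1) → 66.2404
  f8: (p8, p5, p9) → 59.2802
  f9: (p2, p4, p0) → 26.9723
  f10: (p2, p8, p4) → 54.7136
  f11: (p2, p5, p0) → 13.6255
  f12: (p2, p8, p5) → 52.9030
Σ area = 779.428

Euler characteristic 8−18+12 = 2 ✓


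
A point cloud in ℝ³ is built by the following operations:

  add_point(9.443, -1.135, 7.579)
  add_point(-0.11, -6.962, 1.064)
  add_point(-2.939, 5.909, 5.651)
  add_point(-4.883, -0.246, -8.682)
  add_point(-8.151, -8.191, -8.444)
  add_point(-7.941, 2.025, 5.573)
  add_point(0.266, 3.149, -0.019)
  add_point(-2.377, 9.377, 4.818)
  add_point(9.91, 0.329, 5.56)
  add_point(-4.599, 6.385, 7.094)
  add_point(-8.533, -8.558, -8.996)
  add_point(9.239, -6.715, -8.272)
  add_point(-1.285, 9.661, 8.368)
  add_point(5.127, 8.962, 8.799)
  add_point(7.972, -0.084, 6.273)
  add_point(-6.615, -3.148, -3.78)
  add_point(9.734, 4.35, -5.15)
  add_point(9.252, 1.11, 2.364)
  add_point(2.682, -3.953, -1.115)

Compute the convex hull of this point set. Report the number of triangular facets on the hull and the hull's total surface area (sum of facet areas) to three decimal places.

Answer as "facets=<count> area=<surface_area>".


facets=20 area=1103.557

Hull vertices (12/19): indices [0, 1, 3, 5, 7, 8, 9, 10, 11, 12, 13, 16].

Triangle areas on the boundary:
  f1: (p16, p13, p8) → 59.4208
  f2: (p11, p16, p8) → 65.6025
  f3: (p3, p5, p10) → 66.7365
  f4: (p3, p11, p10) → 70.5647
  f5: (p3, p11, p16) → 83.6150
  f6: (p1, p5, p10) → 84.1659
  f7: (p1, p11, p10) → 87.0177
  f8: (p7, p3, p16) → 115.0966
  f9: (p7, p13, p12) → 11.2959
  f10: (p7, p16, p13) → 64.7778
  f11: (p7, p3, p5) → 68.0242
  f12: (p0, p1, p5) → 82.4369
  f13: (p0, p13, p12) → 31.3482
  f14: (p0, p5, p12) → 79.8001
  f15: (p0, p13, p8) → 13.0352
  f16: (p0, p11, p8) → 17.7109
  f17: (p0, p1, p11) → 84.2348
  f18: (p9, p5, p12) → 1.8162
  f19: (p9, p7, p12) → 7.7706
  f20: (p9, p7, p5) → 9.0870
Σ area = 1103.557

Euler: V−E+F = 12−30+20 = 2.


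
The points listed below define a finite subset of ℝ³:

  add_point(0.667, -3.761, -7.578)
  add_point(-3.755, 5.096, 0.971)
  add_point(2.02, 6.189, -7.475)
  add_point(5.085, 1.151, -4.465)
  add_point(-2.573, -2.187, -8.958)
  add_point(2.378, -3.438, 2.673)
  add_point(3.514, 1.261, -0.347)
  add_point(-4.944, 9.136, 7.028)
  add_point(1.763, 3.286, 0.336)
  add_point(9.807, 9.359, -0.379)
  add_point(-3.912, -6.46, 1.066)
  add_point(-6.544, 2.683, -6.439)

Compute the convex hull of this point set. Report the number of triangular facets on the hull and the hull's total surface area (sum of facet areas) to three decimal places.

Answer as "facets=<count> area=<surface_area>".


facets=14 area=674.924

Points on the hull: [0, 2, 3, 4, 5, 7, 9, 10, 11] (9 of 12).

Triangle areas on the boundary:
  f1: (p7, p10, p11) → 88.0071
  f2: (p2, p7, p11) → 69.0239
  f3: (p2, p7, p9) → 85.1664
  f4: (p5, p0, p10) → 34.4533
  f5: (p5, p7, p9) → 104.8416
  f6: (p5, p7, p10) → 54.3785
  f7: (p4, p2, p11) → 29.9665
  f8: (p4, p2, p0) → 18.5506
  f9: (p4, p10, p11) → 36.8405
  f10: (p4, p0, p10) → 19.5598
  f11: (p3, p5, p9) → 44.6814
  f12: (p3, p5, p0) → 31.9408
  f13: (p3, p2, p9) → 33.3540
  f14: (p3, p2, p0) → 24.1594
Σ area = 674.924

Check V−E+F: 9 − 21 + 14 = 2.


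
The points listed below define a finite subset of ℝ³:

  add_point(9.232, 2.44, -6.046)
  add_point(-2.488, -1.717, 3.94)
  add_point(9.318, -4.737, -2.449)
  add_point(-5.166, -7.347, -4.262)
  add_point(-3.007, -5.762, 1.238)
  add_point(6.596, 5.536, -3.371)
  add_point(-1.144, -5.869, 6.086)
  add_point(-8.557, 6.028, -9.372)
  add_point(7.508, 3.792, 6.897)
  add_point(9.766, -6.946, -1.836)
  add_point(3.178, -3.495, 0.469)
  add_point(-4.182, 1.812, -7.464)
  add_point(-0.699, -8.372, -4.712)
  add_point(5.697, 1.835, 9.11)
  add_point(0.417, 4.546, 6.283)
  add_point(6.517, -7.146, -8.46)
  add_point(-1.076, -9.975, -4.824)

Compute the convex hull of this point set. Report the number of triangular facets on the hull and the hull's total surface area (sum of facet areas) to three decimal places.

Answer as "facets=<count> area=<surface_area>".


Extreme-point indices: [0, 1, 3, 5, 6, 7, 8, 9, 13, 14, 15, 16] — 12 of 17 on the boundary.

Area of each hull facet:
  f1: (p15, p16, p7) → 80.9646
  f2: (p15, p16, p9) → 32.7696
  f3: (p6, p16, p9) → 64.1709
  f4: (p6, p13, p9) → 69.4561
  f5: (p8, p13, p9) → 24.2674
  f6: (p0, p5, p7) → 37.5911
  f7: (p0, p15, p7) → 93.9282
  f8: (p0, p15, p9) → 35.3914
  f9: (p0, p8, p9) → 64.4462
  f10: (p0, p8, p5) → 23.4665
  f11: (p3, p16, p7) → 27.6394
  f12: (p3, p6, p16) → 27.1975
  f13: (p14, p6, p13) → 33.2317
  f14: (p14, p8, p13) → 11.3461
  f15: (p14, p5, p7) → 92.1283
  f16: (p14, p8, p5) → 36.7458
  f17: (p1, p14, p7) → 60.3438
  f18: (p1, p14, p6) → 15.5378
  f19: (p1, p3, p7) → 74.8146
  f20: (p1, p3, p6) → 25.0280
Σ area = 930.465

Check V−E+F: 12 − 30 + 20 = 2.

facets=20 area=930.465


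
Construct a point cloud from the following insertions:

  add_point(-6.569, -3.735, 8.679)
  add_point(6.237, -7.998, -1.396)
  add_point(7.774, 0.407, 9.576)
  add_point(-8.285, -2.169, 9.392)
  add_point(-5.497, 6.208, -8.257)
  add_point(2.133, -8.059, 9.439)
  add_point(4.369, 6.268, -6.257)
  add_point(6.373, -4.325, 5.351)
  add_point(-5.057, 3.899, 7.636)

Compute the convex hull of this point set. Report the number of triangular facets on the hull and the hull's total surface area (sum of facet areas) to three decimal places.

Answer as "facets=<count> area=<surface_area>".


Hull vertices (9/9): indices [0, 1, 2, 3, 4, 5, 6, 7, 8].

Area of each hull facet:
  f1: (p5, p2, p3) → 60.7179
  f2: (p8, p2, p3) → 46.9179
  f3: (p8, p4, p3) → 53.2662
  f4: (p8, p6, p2) → 105.5559
  f5: (p8, p6, p4) → 78.8390
  f6: (p1, p6, p4) → 75.2132
  f7: (p1, p6, p2) → 100.6797
  f8: (p0, p5, p3) → 5.3191
  f9: (p0, p1, p5) → 54.8006
  f10: (p0, p4, p3) → 23.8836
  f11: (p0, p1, p4) → 149.6497
  f12: (p7, p5, p2) → 22.4297
  f13: (p7, p1, p2) → 9.5959
  f14: (p7, p1, p5) → 25.9528
Σ area = 812.821

Euler characteristic 9−21+14 = 2 ✓

facets=14 area=812.821


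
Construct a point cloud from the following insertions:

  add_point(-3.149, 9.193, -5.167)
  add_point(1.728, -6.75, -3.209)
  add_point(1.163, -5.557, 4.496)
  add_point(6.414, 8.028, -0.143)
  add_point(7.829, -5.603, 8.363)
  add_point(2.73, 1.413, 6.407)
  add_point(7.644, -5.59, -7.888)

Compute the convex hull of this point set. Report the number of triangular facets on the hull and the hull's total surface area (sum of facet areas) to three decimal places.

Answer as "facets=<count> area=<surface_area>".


Extreme-point indices: [0, 1, 2, 3, 4, 5, 6] — 7 of 7 on the boundary.

Facet areas (half cross-product norm):
  f1: (p6, p1, p0) → 64.0505
  f2: (p6, p1, p4) → 49.4050
  f3: (p3, p6, p0) → 85.1830
  f4: (p3, p6, p4) → 111.2274
  f5: (p2, p1, p0) → 65.5282
  f6: (p2, p1, p4) → 27.1787
  f7: (p5, p2, p0) → 54.7769
  f8: (p5, p2, p4) → 27.1166
  f9: (p5, p3, p0) → 54.3216
  f10: (p5, p3, p4) → 39.6490
Σ area = 578.437

Euler characteristic 7−15+10 = 2 ✓

facets=10 area=578.437


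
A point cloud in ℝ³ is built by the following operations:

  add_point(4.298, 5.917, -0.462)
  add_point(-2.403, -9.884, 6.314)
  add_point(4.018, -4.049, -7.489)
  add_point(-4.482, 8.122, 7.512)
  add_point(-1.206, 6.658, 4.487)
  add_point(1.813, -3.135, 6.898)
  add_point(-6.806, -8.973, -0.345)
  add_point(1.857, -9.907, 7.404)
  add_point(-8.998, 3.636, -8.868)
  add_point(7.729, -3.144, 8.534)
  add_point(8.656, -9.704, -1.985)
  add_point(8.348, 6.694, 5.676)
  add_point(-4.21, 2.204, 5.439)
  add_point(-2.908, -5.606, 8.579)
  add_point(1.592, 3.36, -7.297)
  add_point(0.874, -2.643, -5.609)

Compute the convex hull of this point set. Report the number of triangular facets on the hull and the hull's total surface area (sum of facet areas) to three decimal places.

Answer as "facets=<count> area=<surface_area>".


Extreme-point indices: [0, 1, 2, 3, 6, 7, 8, 9, 10, 11, 13, 14] — 12 of 16 on the boundary.

Area of each hull facet:
  f1: (p6, p3, p8) → 126.8639
  f2: (p6, p13, p3) → 69.7461
  f3: (p0, p3, p8) → 93.2373
  f4: (p0, p11, p3) → 43.9604
  f5: (p0, p14, p8) → 36.9155
  f6: (p0, p14, p11) → 8.6392
  f7: (p9, p13, p3) → 75.1739
  f8: (p9, p11, p3) → 66.9116
  f9: (p9, p11, p10) → 61.5018
  f10: (p7, p9, p10) → 50.0325
  f11: (p7, p9, p13) → 29.4300
  f12: (p2, p11, p10) → 78.6624
  f13: (p2, p14, p11) → 58.2459
  f14: (p2, p14, p8) → 39.4412
  f15: (p2, p6, p8) → 94.4050
  f16: (p2, p6, p10) → 62.9201
  f17: (p1, p6, p13) → 19.0319
  f18: (p1, p7, p13) → 10.7000
  f19: (p1, p6, p10) → 55.4498
  f20: (p1, p7, p10) → 23.7095
Σ area = 1104.978

Euler: V−E+F = 12−30+20 = 2.

facets=20 area=1104.978


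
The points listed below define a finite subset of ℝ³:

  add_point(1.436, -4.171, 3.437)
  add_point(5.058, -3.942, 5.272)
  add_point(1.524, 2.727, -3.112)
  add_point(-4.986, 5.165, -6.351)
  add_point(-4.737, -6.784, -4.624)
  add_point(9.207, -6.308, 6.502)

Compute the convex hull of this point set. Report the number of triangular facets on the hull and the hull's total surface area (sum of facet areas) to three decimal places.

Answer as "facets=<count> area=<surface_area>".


Hull vertices (6/6): indices [0, 1, 2, 3, 4, 5].

Per-facet area ½‖(b−a)×(c−a)‖:
  f1: (p0, p4, p3) → 62.8081
  f2: (p0, p4, p5) → 30.2922
  f3: (p2, p4, p3) → 42.5897
  f4: (p2, p4, p5) → 86.9086
  f5: (p1, p0, p5) → 5.5221
  f6: (p1, p2, p5) → 18.9384
  f7: (p1, p0, p3) → 23.3482
  f8: (p1, p2, p3) → 27.7165
Σ area = 298.124

Euler characteristic 6−12+8 = 2 ✓

facets=8 area=298.124


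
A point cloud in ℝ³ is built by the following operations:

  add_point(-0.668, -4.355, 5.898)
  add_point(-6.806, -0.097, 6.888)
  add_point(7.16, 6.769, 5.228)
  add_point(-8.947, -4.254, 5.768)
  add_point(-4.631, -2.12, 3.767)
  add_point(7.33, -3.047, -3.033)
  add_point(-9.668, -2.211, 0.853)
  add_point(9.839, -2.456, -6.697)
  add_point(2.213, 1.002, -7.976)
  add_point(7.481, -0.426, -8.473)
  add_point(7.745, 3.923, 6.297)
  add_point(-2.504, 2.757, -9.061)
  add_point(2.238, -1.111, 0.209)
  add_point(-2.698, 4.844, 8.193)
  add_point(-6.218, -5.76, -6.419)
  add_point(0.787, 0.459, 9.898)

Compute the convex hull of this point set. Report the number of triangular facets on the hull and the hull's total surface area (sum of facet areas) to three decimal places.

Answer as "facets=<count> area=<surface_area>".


facets=22 area=835.219

Points on the hull: [0, 1, 2, 3, 5, 6, 7, 9, 10, 11, 13, 14, 15] (13 of 16).

Per-facet area ½‖(b−a)×(c−a)‖:
  f1: (p14, p11, p6) → 42.4774
  f2: (p9, p2, p7) → 27.3620
  f3: (p9, p11, p2) → 80.7332
  f4: (p9, p14, p7) → 25.0512
  f5: (p9, p14, p11) → 50.5225
  f6: (p13, p11, p6) → 81.2144
  f7: (p13, p11, p2) → 87.6449
  f8: (p10, p2, p7) → 22.4735
  f9: (p3, p14, p6) → 19.7249
  f10: (p3, p14, p0) → 50.9962
  f11: (p5, p10, p7) → 21.6969
  f12: (p5, p10, p0) → 60.6750
  f13: (p5, p14, p7) → 29.6806
  f14: (p5, p14, p0) → 75.4393
  f15: (p15, p10, p0) → 26.8158
  f16: (p15, p3, p0) → 25.9104
  f17: (p15, p13, p2) → 28.8301
  f18: (p15, p10, p2) → 12.3536
  f19: (p1, p15, p13) → 19.0232
  f20: (p1, p15, p3) → 16.3415
  f21: (p1, p13, p6) → 17.3596
  f22: (p1, p3, p6) → 12.8930
Σ area = 835.219

Check V−E+F: 13 − 33 + 22 = 2.


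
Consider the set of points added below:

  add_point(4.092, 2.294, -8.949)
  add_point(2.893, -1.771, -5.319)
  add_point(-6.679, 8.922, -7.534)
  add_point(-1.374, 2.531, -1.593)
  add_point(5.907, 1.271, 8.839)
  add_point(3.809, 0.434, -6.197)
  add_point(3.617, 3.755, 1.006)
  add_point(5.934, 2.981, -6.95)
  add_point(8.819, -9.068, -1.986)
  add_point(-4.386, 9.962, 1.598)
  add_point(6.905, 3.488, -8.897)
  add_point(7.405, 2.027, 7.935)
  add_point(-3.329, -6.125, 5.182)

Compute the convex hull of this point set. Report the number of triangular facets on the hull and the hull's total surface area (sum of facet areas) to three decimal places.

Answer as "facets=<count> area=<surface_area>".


Points on the hull: [0, 1, 2, 4, 8, 9, 10, 11, 12] (9 of 13).

Per-facet area ½‖(b−a)×(c−a)‖:
  f1: (p12, p4, p8) → 83.2460
  f2: (p1, p0, p2) → 35.2270
  f3: (p1, p0, p8) → 21.7740
  f4: (p1, p12, p2) → 93.9528
  f5: (p1, p12, p8) → 62.8721
  f6: (p10, p0, p2) → 15.9295
  f7: (p10, p0, p8) → 21.6075
  f8: (p9, p12, p2) → 77.6782
  f9: (p9, p12, p4) → 90.2736
  f10: (p9, p10, p2) → 69.2893
  f11: (p11, p4, p8) → 14.1838
  f12: (p11, p10, p8) → 101.6601
  f13: (p11, p9, p4) → 14.5296
  f14: (p11, p9, p10) → 115.9400
Σ area = 818.164

Euler: V−E+F = 9−21+14 = 2.

facets=14 area=818.164


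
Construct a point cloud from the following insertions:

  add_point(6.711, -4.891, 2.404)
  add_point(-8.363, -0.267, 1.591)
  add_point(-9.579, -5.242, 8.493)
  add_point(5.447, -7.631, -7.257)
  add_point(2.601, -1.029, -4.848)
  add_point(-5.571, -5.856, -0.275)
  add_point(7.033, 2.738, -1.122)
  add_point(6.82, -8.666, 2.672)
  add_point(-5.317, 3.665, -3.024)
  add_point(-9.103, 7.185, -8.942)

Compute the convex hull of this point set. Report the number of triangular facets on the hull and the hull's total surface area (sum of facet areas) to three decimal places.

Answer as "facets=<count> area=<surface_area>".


Extreme-point indices: [0, 2, 3, 5, 6, 7, 8, 9] — 8 of 10 on the boundary.

Area of each hull facet:
  f1: (p3, p9, p6) → 111.4065
  f2: (p3, p7, p6) → 55.3467
  f3: (p8, p6, p2) → 94.3754
  f4: (p8, p9, p2) → 42.6005
  f5: (p8, p9, p6) → 38.5340
  f6: (p0, p6, p2) → 71.6568
  f7: (p0, p7, p2) → 32.9228
  f8: (p0, p7, p6) → 5.7301
  f9: (p5, p7, p2) → 61.6896
  f10: (p5, p3, p7) → 60.9408
  f11: (p5, p9, p2) → 72.7100
  f12: (p5, p3, p9) → 105.6513
Σ area = 753.564

Check V−E+F: 8 − 18 + 12 = 2.

facets=12 area=753.564


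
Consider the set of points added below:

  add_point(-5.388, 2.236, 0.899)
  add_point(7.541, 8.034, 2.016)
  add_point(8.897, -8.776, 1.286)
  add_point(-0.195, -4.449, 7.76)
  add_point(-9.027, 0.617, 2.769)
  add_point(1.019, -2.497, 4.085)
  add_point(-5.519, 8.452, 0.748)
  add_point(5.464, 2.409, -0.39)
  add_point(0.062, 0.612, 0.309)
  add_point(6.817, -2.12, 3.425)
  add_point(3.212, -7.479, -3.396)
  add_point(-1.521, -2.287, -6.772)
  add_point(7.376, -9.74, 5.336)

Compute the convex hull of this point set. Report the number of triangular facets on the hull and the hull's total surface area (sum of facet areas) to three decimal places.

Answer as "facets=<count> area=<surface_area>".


Extreme-point indices: [1, 2, 3, 4, 6, 7, 10, 11, 12] — 9 of 13 on the boundary.

Triangle areas on the boundary:
  f1: (p11, p6, p4) → 53.8411
  f2: (p3, p6, p4) → 49.1102
  f3: (p10, p11, p4) → 47.7694
  f4: (p7, p10, p2) → 38.9203
  f5: (p7, p10, p11) → 38.2922
  f6: (p12, p10, p2) → 15.5310
  f7: (p12, p3, p4) → 35.6054
  f8: (p12, p10, p4) → 78.6871
  f9: (p1, p3, p6) → 93.5664
  f10: (p1, p11, p6) → 86.8220
  f11: (p1, p7, p11) → 19.3016
  f12: (p1, p12, p3) → 75.2235
  f13: (p1, p7, p2) → 28.0764
  f14: (p1, p12, p2) → 36.9890
Σ area = 697.736

Euler: V−E+F = 9−21+14 = 2.

facets=14 area=697.736


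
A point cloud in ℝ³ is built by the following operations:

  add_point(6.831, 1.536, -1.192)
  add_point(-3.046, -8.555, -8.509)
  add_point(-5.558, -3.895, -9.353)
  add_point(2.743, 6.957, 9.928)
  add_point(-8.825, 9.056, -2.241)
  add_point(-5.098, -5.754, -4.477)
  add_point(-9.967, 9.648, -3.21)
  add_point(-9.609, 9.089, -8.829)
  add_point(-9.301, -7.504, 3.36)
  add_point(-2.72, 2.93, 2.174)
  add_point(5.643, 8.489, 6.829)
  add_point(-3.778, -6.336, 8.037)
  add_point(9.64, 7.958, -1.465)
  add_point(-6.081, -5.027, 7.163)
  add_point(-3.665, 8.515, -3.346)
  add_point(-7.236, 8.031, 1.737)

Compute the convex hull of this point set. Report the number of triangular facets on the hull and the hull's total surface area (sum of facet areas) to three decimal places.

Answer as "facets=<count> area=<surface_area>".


facets=20 area=1101.999

Points on the hull: [0, 1, 2, 3, 6, 7, 8, 10, 11, 12, 13, 15] (12 of 16).

Area of each hull facet:
  f1: (p7, p12, p6) → 55.8855
  f2: (p7, p8, p6) → 50.2005
  f3: (p10, p12, p6) → 85.1458
  f4: (p10, p3, p6) → 41.4951
  f5: (p0, p1, p12) → 32.5807
  f6: (p0, p10, p12) → 31.9505
  f7: (p0, p10, p3) → 22.4247
  f8: (p15, p3, p6) → 15.5406
  f9: (p15, p8, p6) → 44.2117
  f10: (p2, p1, p12) → 55.5773
  f11: (p2, p7, p12) → 133.2709
  f12: (p2, p8, p1) → 35.6803
  f13: (p2, p7, p8) → 92.6355
  f14: (p11, p0, p3) → 91.3899
  f15: (p11, p8, p1) → 48.0633
  f16: (p11, p0, p1) → 114.0888
  f17: (p13, p15, p3) → 84.9736
  f18: (p13, p11, p3) → 20.8155
  f19: (p13, p15, p8) → 39.2726
  f20: (p13, p11, p8) → 6.7962
Σ area = 1101.999

Euler: V−E+F = 12−30+20 = 2.
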